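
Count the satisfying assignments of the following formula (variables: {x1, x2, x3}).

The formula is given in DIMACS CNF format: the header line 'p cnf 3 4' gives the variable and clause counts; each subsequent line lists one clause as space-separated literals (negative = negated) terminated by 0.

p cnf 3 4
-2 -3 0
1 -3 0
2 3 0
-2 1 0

2

There are 2^3 = 8 truth assignments over (x1, x2, x3).
Split on x3. With x3 = True, the clauses containing x3 are satisfied and ¬x3 drops from the rest; 1 of the 2^2 = 4 assignments to the other variables satisfy what remains.
With x3 = False, by the same count on the reduced clause set, 1 assignment works.
(One model: x1=T, x2=F, x3=T.)
Total: 1 + 1 = 2.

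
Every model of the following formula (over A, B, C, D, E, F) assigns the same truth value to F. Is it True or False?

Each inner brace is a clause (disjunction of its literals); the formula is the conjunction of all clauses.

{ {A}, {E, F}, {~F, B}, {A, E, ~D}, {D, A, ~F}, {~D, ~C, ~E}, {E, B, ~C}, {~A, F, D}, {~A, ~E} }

Suppose F = 0.
Unit clause (A) forces A = 1.
Unit clause (E) forces E = 1.
But (~E) is also a unit clause — contradiction.
So every satisfying assignment has F = True.

True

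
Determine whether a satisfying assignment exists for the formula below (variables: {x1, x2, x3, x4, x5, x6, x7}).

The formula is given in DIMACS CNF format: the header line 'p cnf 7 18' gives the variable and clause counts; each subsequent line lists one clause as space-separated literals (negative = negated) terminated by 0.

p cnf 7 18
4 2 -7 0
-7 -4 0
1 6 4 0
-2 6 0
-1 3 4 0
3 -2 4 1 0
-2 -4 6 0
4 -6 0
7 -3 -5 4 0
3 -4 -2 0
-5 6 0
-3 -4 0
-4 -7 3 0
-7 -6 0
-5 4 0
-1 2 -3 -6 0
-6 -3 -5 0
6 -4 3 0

Satisfiable

Branch on x7: set x7 = False.
Branch on x2: set x2 = False.
Branch on x4: set x4 = True.
Unit clause (¬x3) forces x3 = False.
Unit clause (x6) forces x6 = True.
No clause remains; x1, x5 are free.
A satisfying assignment: x1=True,  x2=False,  x3=False,  x4=True,  x5=False,  x6=True,  x7=False.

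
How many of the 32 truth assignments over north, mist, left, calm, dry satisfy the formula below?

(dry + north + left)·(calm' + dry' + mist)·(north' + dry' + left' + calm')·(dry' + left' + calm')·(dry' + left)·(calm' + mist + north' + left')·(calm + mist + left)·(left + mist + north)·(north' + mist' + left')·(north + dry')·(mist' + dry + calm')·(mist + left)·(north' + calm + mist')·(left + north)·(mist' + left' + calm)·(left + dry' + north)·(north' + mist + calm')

There are 2^5 = 32 truth assignments over (north, mist, left, calm, dry).
Split on north. With north = 1, the clauses containing north are satisfied and north' drops from the rest; 2 of the 2^4 = 16 assignments to the other variables satisfy what remains.
With north = 0, by the same count on the reduced clause set, 2 assignments work.
(One model: north=F, mist=F, left=T, calm=F, dry=F.)
Total: 2 + 2 = 4.

4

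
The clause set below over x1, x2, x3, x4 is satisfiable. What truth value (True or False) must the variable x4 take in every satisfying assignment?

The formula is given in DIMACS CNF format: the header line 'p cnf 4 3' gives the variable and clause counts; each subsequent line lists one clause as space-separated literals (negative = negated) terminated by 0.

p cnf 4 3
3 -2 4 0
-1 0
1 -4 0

False

Suppose x4 = True.
The clause (¬x1) is unit, so x1 = False.
Now (x1) is unsatisfied and unit — conflict.
So every satisfying assignment has x4 = False.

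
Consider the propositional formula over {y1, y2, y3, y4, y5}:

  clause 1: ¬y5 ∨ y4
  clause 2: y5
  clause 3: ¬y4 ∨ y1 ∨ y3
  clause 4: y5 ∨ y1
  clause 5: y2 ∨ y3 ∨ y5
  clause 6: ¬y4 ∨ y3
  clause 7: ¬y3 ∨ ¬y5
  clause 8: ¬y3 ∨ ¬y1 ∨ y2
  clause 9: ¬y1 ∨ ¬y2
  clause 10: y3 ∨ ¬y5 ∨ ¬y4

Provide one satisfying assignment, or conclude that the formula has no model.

UNSATISFIABLE

(y5) alone gives y5 = True.
(y4) alone gives y4 = True.
(y3) alone gives y3 = True.
That conflicts with the unit clause (¬y3).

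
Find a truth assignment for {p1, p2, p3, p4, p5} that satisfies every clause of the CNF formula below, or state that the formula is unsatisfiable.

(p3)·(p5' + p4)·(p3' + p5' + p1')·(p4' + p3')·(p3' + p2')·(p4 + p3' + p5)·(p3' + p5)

From the singleton clause (p3), p3 = 1.
From the singleton clause (p4'), p4 = 0.
From the singleton clause (p5'), p5 = 0.
But (p5) is also a unit clause — contradiction.

UNSATISFIABLE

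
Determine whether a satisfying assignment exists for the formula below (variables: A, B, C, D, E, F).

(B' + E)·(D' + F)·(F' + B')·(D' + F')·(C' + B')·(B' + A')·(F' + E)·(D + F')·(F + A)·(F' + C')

Try B = 0.
Try D = 0.
From the singleton clause (F'), F = 0.
From the singleton clause (A), A = 1.
All clauses hold; C, E can take either value.
A satisfying assignment: A ↦ 1,  B ↦ 0,  C ↦ 0,  D ↦ 0,  E ↦ 1,  F ↦ 0.

Satisfiable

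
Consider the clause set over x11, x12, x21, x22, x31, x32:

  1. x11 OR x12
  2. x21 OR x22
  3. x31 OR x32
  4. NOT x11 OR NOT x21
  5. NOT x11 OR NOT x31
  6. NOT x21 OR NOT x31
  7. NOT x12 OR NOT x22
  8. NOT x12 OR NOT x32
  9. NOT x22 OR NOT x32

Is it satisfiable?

No, unsatisfiable

Case x11 = true:
(NOT x21) alone gives x21 = false.
(x22) alone gives x22 = true.
(NOT x31) alone gives x31 = false.
(x32) alone gives x32 = true.
But (NOT x32) is also a unit clause — contradiction.
Undo x11 and try x11 = false.
(x12) alone gives x12 = true.
(NOT x22) alone gives x22 = false.
(x21) alone gives x21 = true.
(NOT x31) alone gives x31 = false.
(x32) alone gives x32 = true.
But (NOT x32) is also a unit clause — contradiction.
Both values of x11 lead to a conflict.
No assignment satisfies every clause.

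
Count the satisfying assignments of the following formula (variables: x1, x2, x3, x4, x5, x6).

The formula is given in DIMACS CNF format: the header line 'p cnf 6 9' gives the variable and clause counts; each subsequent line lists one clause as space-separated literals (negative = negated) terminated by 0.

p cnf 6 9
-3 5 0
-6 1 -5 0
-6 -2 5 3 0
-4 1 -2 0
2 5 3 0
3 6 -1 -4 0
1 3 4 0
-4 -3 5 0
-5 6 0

9

There are 2^6 = 64 truth assignments over (x1, x2, x3, x4, x5, x6).
Split on x3. With x3 = True, the clauses containing x3 are satisfied and ¬x3 drops from the rest; 4 of the 2^5 = 32 assignments to the other variables satisfy what remains.
With x3 = False, by the same count on the reduced clause set, 5 assignments work.
(One model: x1=T, x2=F, x3=F, x4=F, x5=T, x6=T.)
Total: 4 + 5 = 9.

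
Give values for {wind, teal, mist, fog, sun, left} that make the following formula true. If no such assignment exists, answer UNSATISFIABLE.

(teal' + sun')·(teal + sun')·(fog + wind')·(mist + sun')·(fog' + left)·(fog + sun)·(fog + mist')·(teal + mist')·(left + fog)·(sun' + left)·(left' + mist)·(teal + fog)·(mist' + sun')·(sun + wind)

wind: 1, teal: 1, mist: 1, fog: 1, sun: 0, left: 1

Suppose teal = 1.
(sun') alone gives sun = 0.
(fog) alone gives fog = 1.
(left) alone gives left = 1.
(mist) alone gives mist = 1.
(wind) alone gives wind = 1.
Every clause now holds.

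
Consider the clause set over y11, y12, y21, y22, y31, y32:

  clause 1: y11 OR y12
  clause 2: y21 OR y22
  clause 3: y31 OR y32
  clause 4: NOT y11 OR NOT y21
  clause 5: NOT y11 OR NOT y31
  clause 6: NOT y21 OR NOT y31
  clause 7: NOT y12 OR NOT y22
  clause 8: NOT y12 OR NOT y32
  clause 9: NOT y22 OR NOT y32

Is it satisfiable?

No

Suppose y11 = true.
From the singleton clause (NOT y21), y21 = false.
From the singleton clause (y22), y22 = true.
From the singleton clause (NOT y31), y31 = false.
From the singleton clause (y32), y32 = true.
But (NOT y32) is also a unit clause — contradiction.
Undo y11 and try y11 = false.
From the singleton clause (y12), y12 = true.
From the singleton clause (NOT y22), y22 = false.
From the singleton clause (y21), y21 = true.
From the singleton clause (NOT y31), y31 = false.
From the singleton clause (y32), y32 = true.
But (NOT y32) is also a unit clause — contradiction.
Both values of y11 lead to a conflict.
No assignment satisfies every clause.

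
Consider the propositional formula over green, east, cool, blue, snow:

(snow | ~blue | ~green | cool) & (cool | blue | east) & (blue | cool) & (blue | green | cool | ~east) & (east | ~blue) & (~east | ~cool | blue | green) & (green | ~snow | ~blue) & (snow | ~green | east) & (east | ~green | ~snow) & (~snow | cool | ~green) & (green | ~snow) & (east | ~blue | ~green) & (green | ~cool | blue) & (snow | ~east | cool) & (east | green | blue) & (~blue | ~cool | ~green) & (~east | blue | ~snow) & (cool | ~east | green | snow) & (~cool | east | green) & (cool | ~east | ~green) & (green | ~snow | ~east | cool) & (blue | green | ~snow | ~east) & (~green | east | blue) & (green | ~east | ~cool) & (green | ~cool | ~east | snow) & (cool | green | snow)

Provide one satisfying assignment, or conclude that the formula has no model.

Branch on blue: set blue = 0.
(cool) alone gives cool = 1.
(green) alone gives green = 1.
(east) alone gives east = 1.
(~snow) alone gives snow = 0.
All clauses are satisfied.

green=1; east=1; cool=1; blue=0; snow=0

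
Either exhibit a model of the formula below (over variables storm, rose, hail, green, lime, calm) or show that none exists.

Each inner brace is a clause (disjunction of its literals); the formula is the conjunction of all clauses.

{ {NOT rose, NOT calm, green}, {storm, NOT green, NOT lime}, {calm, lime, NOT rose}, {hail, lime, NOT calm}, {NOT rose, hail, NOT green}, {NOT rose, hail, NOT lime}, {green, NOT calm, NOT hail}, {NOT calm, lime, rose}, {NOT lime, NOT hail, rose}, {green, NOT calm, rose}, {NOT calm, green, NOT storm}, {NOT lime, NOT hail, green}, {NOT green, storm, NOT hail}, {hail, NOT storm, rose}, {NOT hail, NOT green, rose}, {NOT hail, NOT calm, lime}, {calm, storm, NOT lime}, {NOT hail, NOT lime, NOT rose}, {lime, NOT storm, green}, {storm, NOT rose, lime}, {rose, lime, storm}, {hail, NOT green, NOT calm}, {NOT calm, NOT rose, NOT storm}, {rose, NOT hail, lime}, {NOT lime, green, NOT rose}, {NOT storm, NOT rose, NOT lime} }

Try rose = false.
Try calm = false.
Try lime = false.
Unit clause (storm) forces storm = true.
Unit clause (hail) forces hail = true.
Now (NOT hail) is unsatisfied and unit — conflict.
Undo lime and try lime = true.
Unit clause (NOT hail) forces hail = false.
Unit clause (NOT storm) forces storm = false.
Now (storm) is unsatisfied and unit — conflict.
Neither lime = true nor lime = false works.
Undo calm and try calm = true.
Unit clause (lime) forces lime = true.
Unit clause (NOT hail) forces hail = false.
Unit clause (green) forces green = true.
Now (NOT green) is unsatisfied and unit — conflict.
Neither calm = true nor calm = false works.
Undo rose and try rose = true.
Try calm = false.
Unit clause (lime) forces lime = true.
Unit clause (hail) forces hail = true.
Now (NOT hail) is unsatisfied and unit — conflict.
Undo calm and try calm = true.
Unit clause (green) forces green = true.
Unit clause (hail) forces hail = true.
Unit clause (storm) forces storm = true.
Now (NOT storm) is unsatisfied and unit — conflict.
Neither calm = true nor calm = false works.
Neither rose = true nor rose = false works.

UNSATISFIABLE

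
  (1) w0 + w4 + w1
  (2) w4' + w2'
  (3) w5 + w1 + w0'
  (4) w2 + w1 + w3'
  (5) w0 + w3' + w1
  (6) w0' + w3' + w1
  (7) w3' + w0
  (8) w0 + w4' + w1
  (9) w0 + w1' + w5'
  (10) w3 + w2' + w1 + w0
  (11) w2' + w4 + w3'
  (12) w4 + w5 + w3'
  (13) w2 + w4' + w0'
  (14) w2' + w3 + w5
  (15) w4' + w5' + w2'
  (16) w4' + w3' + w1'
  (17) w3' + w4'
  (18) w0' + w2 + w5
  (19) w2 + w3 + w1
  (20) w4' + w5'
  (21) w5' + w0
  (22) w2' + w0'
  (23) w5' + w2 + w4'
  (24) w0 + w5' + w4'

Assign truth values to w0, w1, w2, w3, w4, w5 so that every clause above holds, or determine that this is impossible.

Try w4 = 0.
Try w0 = 1.
From the singleton clause (w2'), w2 = 0.
From the singleton clause (w5), w5 = 1.
Try w1 = 1.
No clause remains; w3 is free.

w0=1; w1=1; w2=0; w3=0; w4=0; w5=1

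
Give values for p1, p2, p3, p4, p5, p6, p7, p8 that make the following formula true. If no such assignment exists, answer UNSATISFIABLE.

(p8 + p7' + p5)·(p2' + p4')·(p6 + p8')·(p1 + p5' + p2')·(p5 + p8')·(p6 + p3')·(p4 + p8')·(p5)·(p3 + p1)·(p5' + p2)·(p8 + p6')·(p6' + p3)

p1 ↦ 1, p2 ↦ 1, p3 ↦ 0, p4 ↦ 0, p5 ↦ 1, p6 ↦ 0, p7 ↦ 1, p8 ↦ 0

The clause (p5) is unit, so p5 = 1.
The clause (p2) is unit, so p2 = 1.
The clause (p4') is unit, so p4 = 0.
The clause (p1) is unit, so p1 = 1.
The clause (p8') is unit, so p8 = 0.
The clause (p6') is unit, so p6 = 0.
The clause (p3') is unit, so p3 = 0.
Every clause is now satisfied; p7 is unconstrained.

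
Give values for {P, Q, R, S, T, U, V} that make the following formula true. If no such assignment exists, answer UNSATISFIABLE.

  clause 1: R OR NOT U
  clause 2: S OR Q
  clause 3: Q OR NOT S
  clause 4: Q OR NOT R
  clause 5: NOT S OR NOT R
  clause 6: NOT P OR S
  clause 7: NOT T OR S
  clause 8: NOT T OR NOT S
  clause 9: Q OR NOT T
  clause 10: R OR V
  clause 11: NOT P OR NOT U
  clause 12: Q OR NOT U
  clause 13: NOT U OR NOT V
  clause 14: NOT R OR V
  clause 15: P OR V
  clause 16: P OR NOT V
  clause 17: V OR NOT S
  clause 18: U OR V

P: true,  Q: true,  R: false,  S: true,  T: false,  U: false,  V: true

Branch on R: set R = false.
The clause (NOT U) is unit, so U = false.
The clause (V) is unit, so V = true.
The clause (P) is unit, so P = true.
The clause (S) is unit, so S = true.
The clause (Q) is unit, so Q = true.
The clause (NOT T) is unit, so T = false.
This assignment satisfies each clause.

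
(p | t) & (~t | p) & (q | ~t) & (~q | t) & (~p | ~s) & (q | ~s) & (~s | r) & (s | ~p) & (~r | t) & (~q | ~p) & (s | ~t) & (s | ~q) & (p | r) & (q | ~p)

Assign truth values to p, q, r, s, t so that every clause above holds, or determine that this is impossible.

Suppose p = 1.
From the singleton clause (~s), s = 0.
But (s) is also a unit clause — contradiction.
Backtrack on p: now try p = 0.
From the singleton clause (t), t = 1.
But (~t) is also a unit clause — contradiction.
Neither p = 1 nor p = 0 works.

UNSATISFIABLE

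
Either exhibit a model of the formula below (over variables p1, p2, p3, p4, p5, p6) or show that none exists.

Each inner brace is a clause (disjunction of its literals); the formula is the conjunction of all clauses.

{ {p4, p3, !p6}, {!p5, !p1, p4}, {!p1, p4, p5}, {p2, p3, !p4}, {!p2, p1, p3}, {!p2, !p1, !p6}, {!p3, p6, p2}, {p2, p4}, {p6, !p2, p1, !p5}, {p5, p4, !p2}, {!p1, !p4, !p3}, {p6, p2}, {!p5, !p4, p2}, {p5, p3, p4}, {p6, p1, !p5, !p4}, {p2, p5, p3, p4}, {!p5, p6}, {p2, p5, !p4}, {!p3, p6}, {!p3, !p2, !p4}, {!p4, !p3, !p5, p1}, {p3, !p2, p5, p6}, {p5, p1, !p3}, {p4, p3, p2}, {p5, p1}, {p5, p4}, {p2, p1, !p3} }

p1 ↦ false, p2 ↦ true, p3 ↦ true, p4 ↦ false, p5 ↦ true, p6 ↦ true

Branch on p2: set p2 = true.
Branch on p1: set p1 = false.
Unit clause (p3) forces p3 = true.
Unit clause (p6) forces p6 = true.
Unit clause (!p4) forces p4 = false.
Unit clause (p5) forces p5 = true.
This assignment satisfies each clause.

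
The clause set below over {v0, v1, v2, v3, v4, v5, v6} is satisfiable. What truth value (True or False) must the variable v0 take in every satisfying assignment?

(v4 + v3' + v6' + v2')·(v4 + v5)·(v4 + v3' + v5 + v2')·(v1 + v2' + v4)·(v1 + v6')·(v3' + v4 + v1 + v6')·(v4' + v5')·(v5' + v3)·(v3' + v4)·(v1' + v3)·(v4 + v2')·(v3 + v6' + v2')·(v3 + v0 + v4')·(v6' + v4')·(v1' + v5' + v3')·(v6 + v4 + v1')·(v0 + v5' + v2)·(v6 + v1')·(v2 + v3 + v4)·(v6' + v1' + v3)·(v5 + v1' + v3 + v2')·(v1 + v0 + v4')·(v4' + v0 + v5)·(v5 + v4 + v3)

Suppose v0 = 0.
Branch on v4: set v4 = 1.
Unit clause (v5') forces v5 = 0.
That conflicts with the unit clause (v5).
Undo v4 and try v4 = 0.
Unit clause (v5) forces v5 = 1.
Unit clause (v3) forces v3 = 1.
That conflicts with the unit clause (v3').
Either choice for v4 ends in contradiction.
So every satisfying assignment has v0 = True.

True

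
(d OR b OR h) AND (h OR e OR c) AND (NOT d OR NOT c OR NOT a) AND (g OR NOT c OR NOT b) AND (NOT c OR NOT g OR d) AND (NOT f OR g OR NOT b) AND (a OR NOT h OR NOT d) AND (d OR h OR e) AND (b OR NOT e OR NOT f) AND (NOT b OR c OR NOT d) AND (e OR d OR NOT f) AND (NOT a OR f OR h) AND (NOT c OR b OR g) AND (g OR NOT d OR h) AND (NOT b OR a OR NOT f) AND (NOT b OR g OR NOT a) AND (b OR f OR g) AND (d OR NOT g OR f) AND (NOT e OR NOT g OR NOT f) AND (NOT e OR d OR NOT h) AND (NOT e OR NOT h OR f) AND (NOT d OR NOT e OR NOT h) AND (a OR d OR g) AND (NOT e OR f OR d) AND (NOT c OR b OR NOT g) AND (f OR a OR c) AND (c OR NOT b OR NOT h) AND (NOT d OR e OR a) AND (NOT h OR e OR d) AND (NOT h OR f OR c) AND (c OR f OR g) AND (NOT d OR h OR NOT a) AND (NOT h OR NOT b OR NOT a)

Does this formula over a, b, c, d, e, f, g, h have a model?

Case d = true:
Case c = false:
(NOT b) alone gives b = false.
Case h = true:
(a) alone gives a = true.
(NOT e) alone gives e = false.
(f) alone gives f = true.
Every clause is now satisfied; g is unconstrained.
A satisfying assignment: a=true; b=false; c=false; d=true; e=false; f=true; g=true; h=true.

Yes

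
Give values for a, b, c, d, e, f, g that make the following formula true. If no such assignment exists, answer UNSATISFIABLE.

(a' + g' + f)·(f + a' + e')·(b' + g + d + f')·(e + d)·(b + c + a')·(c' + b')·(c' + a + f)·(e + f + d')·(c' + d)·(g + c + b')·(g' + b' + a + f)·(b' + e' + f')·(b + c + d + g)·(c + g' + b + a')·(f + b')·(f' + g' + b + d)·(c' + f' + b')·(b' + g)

Try e = 0.
The clause (d) is unit, so d = 1.
The clause (f) is unit, so f = 1.
Try c = 1.
The clause (b') is unit, so b = 0.
All clauses hold; a, g can take either value.

a: 1; b: 0; c: 1; d: 1; e: 0; f: 1; g: 1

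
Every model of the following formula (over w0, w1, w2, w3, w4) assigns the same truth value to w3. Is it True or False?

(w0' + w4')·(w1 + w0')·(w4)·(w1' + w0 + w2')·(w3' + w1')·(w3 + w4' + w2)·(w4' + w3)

Suppose w3 = 0.
(w4) alone gives w4 = 1.
Now (w4') is unsatisfied and unit — conflict.
So every satisfying assignment has w3 = True.

True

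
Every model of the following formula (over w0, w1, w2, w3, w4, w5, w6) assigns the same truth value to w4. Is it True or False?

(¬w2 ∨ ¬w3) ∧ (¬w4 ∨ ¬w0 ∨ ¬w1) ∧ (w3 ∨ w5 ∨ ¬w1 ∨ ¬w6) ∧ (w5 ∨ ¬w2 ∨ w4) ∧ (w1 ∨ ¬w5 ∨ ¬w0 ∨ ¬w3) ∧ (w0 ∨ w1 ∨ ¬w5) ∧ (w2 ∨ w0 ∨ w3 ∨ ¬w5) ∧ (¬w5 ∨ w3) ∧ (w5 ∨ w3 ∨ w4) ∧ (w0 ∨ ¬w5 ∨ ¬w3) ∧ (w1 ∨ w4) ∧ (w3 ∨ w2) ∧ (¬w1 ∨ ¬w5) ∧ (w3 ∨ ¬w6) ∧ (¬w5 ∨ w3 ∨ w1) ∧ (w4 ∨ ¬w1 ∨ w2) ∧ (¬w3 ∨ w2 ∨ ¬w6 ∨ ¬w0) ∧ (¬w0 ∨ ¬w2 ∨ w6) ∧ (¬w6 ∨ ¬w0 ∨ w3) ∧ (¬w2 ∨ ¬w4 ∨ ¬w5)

True

Suppose w4 = False.
The clause (w1) is unit, so w1 = True.
The clause (¬w5) is unit, so w5 = False.
The clause (¬w2) is unit, so w2 = False.
That conflicts with the unit clause (w2).
So every satisfying assignment has w4 = True.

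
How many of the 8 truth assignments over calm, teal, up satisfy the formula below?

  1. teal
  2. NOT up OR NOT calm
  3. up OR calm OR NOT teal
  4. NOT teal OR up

1

There are 2^3 = 8 truth assignments over (calm, teal, up).
Check each against the 4 clauses (columns in the order calm, teal, up):
  F F F  ✗ fails (teal)
  F F T  ✗ fails (teal)
  F T F  ✗ fails (up OR calm OR NOT teal)
  F T T  ✓ satisfies all
  T F F  ✗ fails (teal)
  T F T  ✗ fails (teal)
  T T F  ✗ fails (NOT teal OR up)
  T T T  ✗ fails (NOT up OR NOT calm)
1 of the 8 rows is a model.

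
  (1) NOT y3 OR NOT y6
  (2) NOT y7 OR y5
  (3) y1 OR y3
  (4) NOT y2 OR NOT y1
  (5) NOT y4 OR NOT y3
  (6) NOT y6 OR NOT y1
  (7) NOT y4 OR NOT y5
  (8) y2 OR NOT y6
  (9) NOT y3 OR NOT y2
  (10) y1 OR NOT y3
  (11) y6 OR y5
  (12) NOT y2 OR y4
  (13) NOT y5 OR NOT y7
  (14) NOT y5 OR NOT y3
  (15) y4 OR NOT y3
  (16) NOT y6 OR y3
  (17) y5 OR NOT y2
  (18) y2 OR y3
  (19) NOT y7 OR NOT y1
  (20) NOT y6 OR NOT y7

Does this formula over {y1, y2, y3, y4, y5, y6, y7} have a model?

Unsatisfiable

Case y3 = false:
The clause (y1) is unit, so y1 = true.
The clause (NOT y2) is unit, so y2 = false.
But (y2) is also a unit clause — contradiction.
Backtrack on y3: now try y3 = true.
The clause (NOT y6) is unit, so y6 = false.
The clause (NOT y4) is unit, so y4 = false.
But (y4) is also a unit clause — contradiction.
Either choice for y3 ends in contradiction.
No assignment satisfies every clause.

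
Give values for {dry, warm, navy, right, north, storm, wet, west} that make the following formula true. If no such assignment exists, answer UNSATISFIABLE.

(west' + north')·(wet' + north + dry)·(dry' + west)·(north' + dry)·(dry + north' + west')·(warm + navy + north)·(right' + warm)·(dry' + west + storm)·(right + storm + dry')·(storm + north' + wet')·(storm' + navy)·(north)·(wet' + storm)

The clause (north) is unit, so north = 1.
The clause (west') is unit, so west = 0.
The clause (dry') is unit, so dry = 0.
Now (dry) is unsatisfied and unit — conflict.

UNSATISFIABLE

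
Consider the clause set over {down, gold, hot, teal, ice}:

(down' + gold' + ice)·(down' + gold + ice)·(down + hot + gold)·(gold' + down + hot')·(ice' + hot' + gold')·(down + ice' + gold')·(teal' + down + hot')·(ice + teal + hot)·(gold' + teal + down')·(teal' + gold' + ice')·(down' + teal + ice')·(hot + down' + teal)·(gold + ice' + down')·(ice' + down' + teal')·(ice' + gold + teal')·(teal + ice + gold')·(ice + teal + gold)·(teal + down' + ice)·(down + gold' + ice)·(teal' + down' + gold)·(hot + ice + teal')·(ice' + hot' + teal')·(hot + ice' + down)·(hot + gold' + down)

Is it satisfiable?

Yes

Branch on down: set down = 0.
Branch on hot: set hot = 1.
From the singleton clause (gold'), gold = 0.
From the singleton clause (teal'), teal = 0.
From the singleton clause (ice), ice = 1.
Every clause now holds.
A satisfying assignment: down ↦ 0,  gold ↦ 0,  hot ↦ 1,  teal ↦ 0,  ice ↦ 1.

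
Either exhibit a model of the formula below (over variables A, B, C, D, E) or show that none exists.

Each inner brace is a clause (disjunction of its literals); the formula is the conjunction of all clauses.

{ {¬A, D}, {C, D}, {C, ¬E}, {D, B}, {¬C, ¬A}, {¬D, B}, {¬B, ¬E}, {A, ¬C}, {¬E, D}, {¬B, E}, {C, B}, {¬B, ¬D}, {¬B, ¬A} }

UNSATISFIABLE

Suppose A = False.
Unit clause (¬C) forces C = False.
Unit clause (D) forces D = True.
Unit clause (¬E) forces E = False.
Unit clause (B) forces B = True.
But (¬B) is also a unit clause — contradiction.
Backtrack on A: now try A = True.
Unit clause (D) forces D = True.
Unit clause (¬C) forces C = False.
Unit clause (¬E) forces E = False.
Unit clause (B) forces B = True.
But (¬B) is also a unit clause — contradiction.
Both values of A lead to a conflict.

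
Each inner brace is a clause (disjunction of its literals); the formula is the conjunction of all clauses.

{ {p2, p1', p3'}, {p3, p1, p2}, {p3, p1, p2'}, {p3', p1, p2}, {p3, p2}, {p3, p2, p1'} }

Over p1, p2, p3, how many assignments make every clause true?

There are 2^3 = 8 truth assignments over (p1, p2, p3).
Check each against the 6 clauses (columns in the order p1, p2, p3):
  F F F  ✗ fails (p3 + p1 + p2)
  F F T  ✗ fails (p3' + p1 + p2)
  F T F  ✗ fails (p3 + p1 + p2')
  F T T  ✓ satisfies all
  T F F  ✗ fails (p3 + p2)
  T F T  ✗ fails (p2 + p1' + p3')
  T T F  ✓ satisfies all
  T T T  ✓ satisfies all
3 of the 8 rows are models.

3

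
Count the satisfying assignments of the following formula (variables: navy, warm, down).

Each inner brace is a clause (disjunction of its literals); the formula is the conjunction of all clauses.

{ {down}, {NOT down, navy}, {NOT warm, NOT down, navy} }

There are 2^3 = 8 truth assignments over (navy, warm, down).
Check each against the 3 clauses (columns in the order navy, warm, down):
  F F F  ✗ fails (down)
  F F T  ✗ fails (NOT down OR navy)
  F T F  ✗ fails (down)
  F T T  ✗ fails (NOT down OR navy)
  T F F  ✗ fails (down)
  T F T  ✓ satisfies all
  T T F  ✗ fails (down)
  T T T  ✓ satisfies all
2 of the 8 rows are models.

2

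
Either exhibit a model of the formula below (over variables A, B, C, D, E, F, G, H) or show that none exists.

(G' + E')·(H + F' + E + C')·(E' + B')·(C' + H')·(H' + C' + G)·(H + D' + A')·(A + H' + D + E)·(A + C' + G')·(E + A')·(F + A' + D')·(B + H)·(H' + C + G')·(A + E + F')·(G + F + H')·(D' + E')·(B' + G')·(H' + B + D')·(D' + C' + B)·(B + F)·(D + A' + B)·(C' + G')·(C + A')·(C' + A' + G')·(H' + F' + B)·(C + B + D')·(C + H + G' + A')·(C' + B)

Suppose G = 0.
Suppose E = 0.
From the singleton clause (A'), A = 0.
From the singleton clause (F'), F = 0.
From the singleton clause (H'), H = 0.
From the singleton clause (B), B = 1.
All clauses hold; C, D can take either value.

A: 0; B: 1; C: 1; D: 1; E: 0; F: 0; G: 0; H: 0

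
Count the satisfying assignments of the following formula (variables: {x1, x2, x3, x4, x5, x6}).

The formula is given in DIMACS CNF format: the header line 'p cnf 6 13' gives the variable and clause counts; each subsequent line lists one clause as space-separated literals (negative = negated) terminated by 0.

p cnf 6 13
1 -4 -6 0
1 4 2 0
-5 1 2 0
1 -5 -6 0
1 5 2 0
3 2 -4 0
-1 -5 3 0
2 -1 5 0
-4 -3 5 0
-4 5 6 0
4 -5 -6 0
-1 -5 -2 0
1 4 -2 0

10

There are 2^6 = 64 truth assignments over (x1, x2, x3, x4, x5, x6).
Split on x5. With x5 = True, the clauses containing x5 are satisfied and ¬x5 drops from the rest; 5 of the 2^5 = 32 assignments to the other variables satisfy what remains.
With x5 = False, by the same count on the reduced clause set, 5 assignments work.
Total: 5 + 5 = 10.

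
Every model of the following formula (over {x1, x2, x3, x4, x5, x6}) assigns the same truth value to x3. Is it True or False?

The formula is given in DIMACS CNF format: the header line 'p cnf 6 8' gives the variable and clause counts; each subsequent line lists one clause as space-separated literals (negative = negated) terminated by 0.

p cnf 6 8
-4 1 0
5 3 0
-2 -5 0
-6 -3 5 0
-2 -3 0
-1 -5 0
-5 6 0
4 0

Suppose x3 = False.
(x5) alone gives x5 = True.
(¬x2) alone gives x2 = False.
(¬x1) alone gives x1 = False.
(¬x4) alone gives x4 = False.
That conflicts with the unit clause (x4).
So every satisfying assignment has x3 = True.

True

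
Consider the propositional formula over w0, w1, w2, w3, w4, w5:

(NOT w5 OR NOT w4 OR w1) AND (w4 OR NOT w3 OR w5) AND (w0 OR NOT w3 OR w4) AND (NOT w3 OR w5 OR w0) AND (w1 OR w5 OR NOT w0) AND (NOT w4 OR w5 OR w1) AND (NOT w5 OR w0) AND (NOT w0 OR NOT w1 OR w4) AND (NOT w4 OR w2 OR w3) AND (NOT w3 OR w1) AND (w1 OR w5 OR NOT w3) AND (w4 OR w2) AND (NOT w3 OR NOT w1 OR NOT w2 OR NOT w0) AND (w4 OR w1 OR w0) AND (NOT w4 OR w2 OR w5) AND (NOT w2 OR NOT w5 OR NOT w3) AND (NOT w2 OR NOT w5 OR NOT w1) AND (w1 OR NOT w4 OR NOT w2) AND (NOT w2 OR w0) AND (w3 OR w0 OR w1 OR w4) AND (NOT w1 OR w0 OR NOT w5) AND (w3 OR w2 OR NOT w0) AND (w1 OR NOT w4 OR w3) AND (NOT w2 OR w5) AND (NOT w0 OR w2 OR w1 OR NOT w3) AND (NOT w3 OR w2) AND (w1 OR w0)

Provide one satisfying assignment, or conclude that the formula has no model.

w0=true; w1=false; w2=true; w3=false; w4=false; w5=true

Suppose w5 = true.
From the singleton clause (w0), w0 = true.
Suppose w4 = false.
From the singleton clause (NOT w1), w1 = false.
From the singleton clause (NOT w3), w3 = false.
From the singleton clause (w2), w2 = true.
This assignment satisfies each clause.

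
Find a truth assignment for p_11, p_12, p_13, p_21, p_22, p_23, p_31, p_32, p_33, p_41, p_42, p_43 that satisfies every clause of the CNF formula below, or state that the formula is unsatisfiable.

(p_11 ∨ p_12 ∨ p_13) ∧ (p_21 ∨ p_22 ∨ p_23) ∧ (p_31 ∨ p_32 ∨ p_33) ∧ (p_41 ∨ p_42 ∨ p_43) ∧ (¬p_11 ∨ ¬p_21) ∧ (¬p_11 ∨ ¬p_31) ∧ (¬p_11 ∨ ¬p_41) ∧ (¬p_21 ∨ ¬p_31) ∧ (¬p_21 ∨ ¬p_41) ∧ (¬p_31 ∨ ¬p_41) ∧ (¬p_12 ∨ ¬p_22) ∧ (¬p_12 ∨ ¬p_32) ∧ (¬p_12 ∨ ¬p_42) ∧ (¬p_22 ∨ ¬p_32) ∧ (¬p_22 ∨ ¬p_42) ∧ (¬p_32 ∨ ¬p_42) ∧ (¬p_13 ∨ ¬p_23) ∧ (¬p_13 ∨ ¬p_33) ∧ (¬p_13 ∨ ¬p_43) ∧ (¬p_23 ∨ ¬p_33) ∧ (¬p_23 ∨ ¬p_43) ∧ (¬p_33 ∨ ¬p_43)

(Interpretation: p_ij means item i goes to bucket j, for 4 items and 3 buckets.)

UNSATISFIABLE

Case p_11 = False:
Case p_12 = True:
The clause (¬p_22) is unit, so p_22 = False.
The clause (¬p_32) is unit, so p_32 = False.
The clause (¬p_42) is unit, so p_42 = False.
Case p_21 = True:
The clause (¬p_31) is unit, so p_31 = False.
The clause (p_33) is unit, so p_33 = True.
The clause (¬p_41) is unit, so p_41 = False.
The clause (p_43) is unit, so p_43 = True.
That conflicts with the unit clause (¬p_43).
Undo p_21 and try p_21 = False.
The clause (p_23) is unit, so p_23 = True.
The clause (¬p_13) is unit, so p_13 = False.
The clause (¬p_33) is unit, so p_33 = False.
The clause (p_31) is unit, so p_31 = True.
The clause (¬p_41) is unit, so p_41 = False.
The clause (p_43) is unit, so p_43 = True.
That conflicts with the unit clause (¬p_43).
Either choice for p_21 ends in contradiction.
Undo p_12 and try p_12 = False.
The clause (p_13) is unit, so p_13 = True.
The clause (¬p_23) is unit, so p_23 = False.
The clause (¬p_33) is unit, so p_33 = False.
The clause (¬p_43) is unit, so p_43 = False.
Case p_21 = True:
The clause (¬p_31) is unit, so p_31 = False.
The clause (p_32) is unit, so p_32 = True.
The clause (¬p_41) is unit, so p_41 = False.
The clause (p_42) is unit, so p_42 = True.
That conflicts with the unit clause (¬p_42).
Undo p_21 and try p_21 = False.
The clause (p_22) is unit, so p_22 = True.
The clause (¬p_32) is unit, so p_32 = False.
The clause (p_31) is unit, so p_31 = True.
The clause (¬p_41) is unit, so p_41 = False.
The clause (p_42) is unit, so p_42 = True.
That conflicts with the unit clause (¬p_42).
Either choice for p_21 ends in contradiction.
Either choice for p_12 ends in contradiction.
Undo p_11 and try p_11 = True.
The clause (¬p_21) is unit, so p_21 = False.
The clause (¬p_31) is unit, so p_31 = False.
The clause (¬p_41) is unit, so p_41 = False.
Case p_22 = True:
The clause (¬p_12) is unit, so p_12 = False.
The clause (¬p_32) is unit, so p_32 = False.
The clause (p_33) is unit, so p_33 = True.
The clause (¬p_42) is unit, so p_42 = False.
The clause (p_43) is unit, so p_43 = True.
That conflicts with the unit clause (¬p_43).
Undo p_22 and try p_22 = False.
The clause (p_23) is unit, so p_23 = True.
The clause (¬p_13) is unit, so p_13 = False.
The clause (¬p_33) is unit, so p_33 = False.
The clause (p_32) is unit, so p_32 = True.
The clause (¬p_12) is unit, so p_12 = False.
The clause (¬p_42) is unit, so p_42 = False.
The clause (p_43) is unit, so p_43 = True.
That conflicts with the unit clause (¬p_43).
Either choice for p_22 ends in contradiction.
Either choice for p_11 ends in contradiction.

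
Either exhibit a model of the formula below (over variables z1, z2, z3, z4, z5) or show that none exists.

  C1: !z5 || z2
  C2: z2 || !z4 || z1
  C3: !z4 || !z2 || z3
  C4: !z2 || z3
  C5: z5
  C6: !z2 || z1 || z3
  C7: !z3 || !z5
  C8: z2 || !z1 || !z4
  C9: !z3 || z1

(z5) alone gives z5 = true.
(z2) alone gives z2 = true.
(z3) alone gives z3 = true.
But (!z3) is also a unit clause — contradiction.

UNSATISFIABLE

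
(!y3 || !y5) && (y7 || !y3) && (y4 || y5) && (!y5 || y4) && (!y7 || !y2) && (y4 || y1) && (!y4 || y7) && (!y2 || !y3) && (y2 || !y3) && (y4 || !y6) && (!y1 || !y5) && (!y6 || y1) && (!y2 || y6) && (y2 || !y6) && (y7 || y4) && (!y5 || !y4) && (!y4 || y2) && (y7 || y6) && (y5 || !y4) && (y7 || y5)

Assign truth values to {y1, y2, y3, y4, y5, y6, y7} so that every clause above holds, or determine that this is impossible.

Branch on y3: set y3 = false.
Branch on y4: set y4 = true.
From the singleton clause (y7), y7 = true.
From the singleton clause (!y2), y2 = false.
That conflicts with the unit clause (y2).
Backtrack on y4: now try y4 = false.
From the singleton clause (y5), y5 = true.
That conflicts with the unit clause (!y5).
Either choice for y4 ends in contradiction.
Backtrack on y3: now try y3 = true.
From the singleton clause (!y5), y5 = false.
From the singleton clause (y7), y7 = true.
From the singleton clause (y4), y4 = true.
That conflicts with the unit clause (!y4).
Either choice for y3 ends in contradiction.

UNSATISFIABLE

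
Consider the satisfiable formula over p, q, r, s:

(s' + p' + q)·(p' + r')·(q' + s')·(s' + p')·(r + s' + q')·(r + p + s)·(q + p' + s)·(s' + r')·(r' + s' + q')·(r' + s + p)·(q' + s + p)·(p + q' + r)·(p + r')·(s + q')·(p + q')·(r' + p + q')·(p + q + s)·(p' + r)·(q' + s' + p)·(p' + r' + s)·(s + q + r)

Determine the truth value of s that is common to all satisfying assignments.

True

Suppose s = 0.
Unit clause (q') forces q = 0.
Unit clause (p') forces p = 0.
That conflicts with the unit clause (p).
So every satisfying assignment has s = True.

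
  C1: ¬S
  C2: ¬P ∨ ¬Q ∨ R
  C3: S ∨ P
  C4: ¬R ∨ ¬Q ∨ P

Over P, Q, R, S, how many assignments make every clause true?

There are 2^4 = 16 truth assignments over (P, Q, R, S).
Check each against the 4 clauses (columns in the order P, Q, R, S):
  F F F F  ✗ fails (S ∨ P)
  F F F T  ✗ fails (¬S)
  F F T F  ✗ fails (S ∨ P)
  F F T T  ✗ fails (¬S)
  F T F F  ✗ fails (S ∨ P)
  F T F T  ✗ fails (¬S)
  F T T F  ✗ fails (S ∨ P)
  F T T T  ✗ fails (¬S)
  T F F F  ✓ satisfies all
  T F F T  ✗ fails (¬S)
  T F T F  ✓ satisfies all
  T F T T  ✗ fails (¬S)
  T T F F  ✗ fails (¬P ∨ ¬Q ∨ R)
  T T F T  ✗ fails (¬S)
  T T T F  ✓ satisfies all
  T T T T  ✗ fails (¬S)
3 of the 16 rows are models.

3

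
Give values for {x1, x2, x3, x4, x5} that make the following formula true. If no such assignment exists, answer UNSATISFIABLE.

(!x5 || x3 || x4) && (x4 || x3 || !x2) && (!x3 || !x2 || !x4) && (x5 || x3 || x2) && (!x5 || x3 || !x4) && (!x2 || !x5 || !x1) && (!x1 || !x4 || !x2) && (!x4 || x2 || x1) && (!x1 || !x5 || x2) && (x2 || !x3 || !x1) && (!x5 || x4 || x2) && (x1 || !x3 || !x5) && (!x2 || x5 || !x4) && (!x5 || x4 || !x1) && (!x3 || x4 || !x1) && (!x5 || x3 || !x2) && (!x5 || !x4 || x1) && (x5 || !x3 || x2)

x1=false, x2=true, x3=true, x4=false, x5=false

Try x5 = false.
Try x3 = true.
(x2) alone gives x2 = true.
(!x4) alone gives x4 = false.
(!x1) alone gives x1 = false.
All clauses are satisfied.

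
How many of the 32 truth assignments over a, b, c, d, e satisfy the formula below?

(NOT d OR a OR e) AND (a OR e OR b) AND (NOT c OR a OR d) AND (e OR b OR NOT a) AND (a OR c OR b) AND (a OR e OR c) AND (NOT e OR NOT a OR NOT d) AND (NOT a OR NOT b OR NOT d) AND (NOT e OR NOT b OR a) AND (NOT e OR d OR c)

5

There are 2^5 = 32 truth assignments over (a, b, c, d, e).
Split on b. With b = true, the clauses containing b are satisfied and NOT b drops from the rest; 3 of the 2^4 = 16 assignments to the other variables satisfy what remains.
With b = false, by the same count on the reduced clause set, 2 assignments work.
Total: 3 + 2 = 5.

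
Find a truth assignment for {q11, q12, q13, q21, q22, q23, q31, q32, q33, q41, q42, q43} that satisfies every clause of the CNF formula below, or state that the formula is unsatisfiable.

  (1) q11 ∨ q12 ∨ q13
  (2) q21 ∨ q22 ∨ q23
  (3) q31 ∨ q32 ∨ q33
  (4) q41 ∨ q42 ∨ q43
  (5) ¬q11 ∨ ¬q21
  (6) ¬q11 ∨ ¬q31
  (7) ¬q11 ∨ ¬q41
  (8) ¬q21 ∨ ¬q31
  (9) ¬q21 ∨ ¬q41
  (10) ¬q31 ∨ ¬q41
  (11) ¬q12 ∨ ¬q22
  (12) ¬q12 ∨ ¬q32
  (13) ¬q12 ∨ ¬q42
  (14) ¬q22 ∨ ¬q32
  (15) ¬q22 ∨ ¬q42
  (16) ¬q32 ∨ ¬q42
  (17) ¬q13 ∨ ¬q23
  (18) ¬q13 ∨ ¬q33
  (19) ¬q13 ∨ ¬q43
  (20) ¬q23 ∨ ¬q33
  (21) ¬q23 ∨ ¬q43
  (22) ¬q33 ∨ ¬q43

Try q11 = False.
Try q12 = True.
Unit clause (¬q22) forces q22 = False.
Unit clause (¬q32) forces q32 = False.
Unit clause (¬q42) forces q42 = False.
Try q21 = True.
Unit clause (¬q31) forces q31 = False.
Unit clause (q33) forces q33 = True.
Unit clause (¬q41) forces q41 = False.
Unit clause (q43) forces q43 = True.
That conflicts with the unit clause (¬q43).
So q21 must be the other value — set q21 = False.
Unit clause (q23) forces q23 = True.
Unit clause (¬q13) forces q13 = False.
Unit clause (¬q33) forces q33 = False.
Unit clause (q31) forces q31 = True.
Unit clause (¬q41) forces q41 = False.
Unit clause (q43) forces q43 = True.
That conflicts with the unit clause (¬q43).
Either choice for q21 ends in contradiction.
So q12 must be the other value — set q12 = False.
Unit clause (q13) forces q13 = True.
Unit clause (¬q23) forces q23 = False.
Unit clause (¬q33) forces q33 = False.
Unit clause (¬q43) forces q43 = False.
Try q21 = True.
Unit clause (¬q31) forces q31 = False.
Unit clause (q32) forces q32 = True.
Unit clause (¬q41) forces q41 = False.
Unit clause (q42) forces q42 = True.
That conflicts with the unit clause (¬q42).
So q21 must be the other value — set q21 = False.
Unit clause (q22) forces q22 = True.
Unit clause (¬q32) forces q32 = False.
Unit clause (q31) forces q31 = True.
Unit clause (¬q41) forces q41 = False.
Unit clause (q42) forces q42 = True.
That conflicts with the unit clause (¬q42).
Either choice for q21 ends in contradiction.
Either choice for q12 ends in contradiction.
So q11 must be the other value — set q11 = True.
Unit clause (¬q21) forces q21 = False.
Unit clause (¬q31) forces q31 = False.
Unit clause (¬q41) forces q41 = False.
Try q22 = True.
Unit clause (¬q12) forces q12 = False.
Unit clause (¬q32) forces q32 = False.
Unit clause (q33) forces q33 = True.
Unit clause (¬q42) forces q42 = False.
Unit clause (q43) forces q43 = True.
That conflicts with the unit clause (¬q43).
So q22 must be the other value — set q22 = False.
Unit clause (q23) forces q23 = True.
Unit clause (¬q13) forces q13 = False.
Unit clause (¬q33) forces q33 = False.
Unit clause (q32) forces q32 = True.
Unit clause (¬q12) forces q12 = False.
Unit clause (¬q42) forces q42 = False.
Unit clause (q43) forces q43 = True.
That conflicts with the unit clause (¬q43).
Either choice for q22 ends in contradiction.
Either choice for q11 ends in contradiction.

UNSATISFIABLE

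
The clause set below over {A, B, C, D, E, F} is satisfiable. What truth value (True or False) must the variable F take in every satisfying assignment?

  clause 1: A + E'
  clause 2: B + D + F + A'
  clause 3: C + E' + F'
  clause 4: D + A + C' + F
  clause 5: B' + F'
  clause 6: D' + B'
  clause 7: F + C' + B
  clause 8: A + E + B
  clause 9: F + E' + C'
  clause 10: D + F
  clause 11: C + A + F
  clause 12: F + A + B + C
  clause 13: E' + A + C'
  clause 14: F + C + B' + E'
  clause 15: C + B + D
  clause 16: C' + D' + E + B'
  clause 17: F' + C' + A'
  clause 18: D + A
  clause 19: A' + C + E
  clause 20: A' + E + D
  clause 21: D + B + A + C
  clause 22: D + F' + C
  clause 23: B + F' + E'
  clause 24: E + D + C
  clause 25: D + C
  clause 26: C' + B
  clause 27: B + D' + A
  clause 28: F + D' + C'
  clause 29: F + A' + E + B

Suppose F = 1.
Unit clause (B') forces B = 0.
Unit clause (E') forces E = 0.
Unit clause (A) forces A = 1.
Unit clause (C') forces C = 0.
Now (C) is unsatisfied and unit — conflict.
So every satisfying assignment has F = False.

False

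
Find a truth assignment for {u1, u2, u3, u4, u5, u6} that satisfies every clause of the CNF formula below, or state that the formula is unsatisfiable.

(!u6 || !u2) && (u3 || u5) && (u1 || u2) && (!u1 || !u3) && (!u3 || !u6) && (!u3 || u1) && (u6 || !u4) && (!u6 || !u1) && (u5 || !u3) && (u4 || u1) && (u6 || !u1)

Branch on u6: set u6 = false.
Unit clause (!u4) forces u4 = false.
Unit clause (u1) forces u1 = true.
Now (!u1) is unsatisfied and unit — conflict.
That branch fails; take u6 = true instead.
Unit clause (!u2) forces u2 = false.
Unit clause (u1) forces u1 = true.
Now (!u1) is unsatisfied and unit — conflict.
Either choice for u6 ends in contradiction.

UNSATISFIABLE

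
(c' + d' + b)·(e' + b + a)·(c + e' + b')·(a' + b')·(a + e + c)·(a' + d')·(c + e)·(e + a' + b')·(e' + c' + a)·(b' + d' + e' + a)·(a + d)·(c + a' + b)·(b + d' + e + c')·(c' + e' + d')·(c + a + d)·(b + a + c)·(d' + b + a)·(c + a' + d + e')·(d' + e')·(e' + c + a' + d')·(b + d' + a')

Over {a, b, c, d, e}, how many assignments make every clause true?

There are 2^5 = 32 truth assignments over (a, b, c, d, e).
Split on d. With d = 1, the clauses containing d are satisfied and d' drops from the rest; 1 of the 2^4 = 16 assignments to the other variables satisfy what remains.
With d = 0, by the same count on the reduced clause set, 2 assignments work.
Total: 1 + 2 = 3.

3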